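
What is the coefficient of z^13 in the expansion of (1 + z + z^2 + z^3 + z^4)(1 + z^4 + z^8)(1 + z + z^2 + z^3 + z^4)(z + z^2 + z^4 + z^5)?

25

(1 + z + z^2 + z^3 + z^4) has coefficients 1,1,1,1,1 for degrees 0…4.
(1 + z^4 + z^8) has coefficients 1,0,0,0,1,0,0,0,1,0,0,0,0,0 for degrees 0…13.
Multiplying by (1 + z + z^2 + z^3 + z^4) gives running coefficients 1,1,1,1,2,1,1,1,2,1,1,1,1,0 for degrees 0…13.
Finally multiplying by (z + z^2 + z^4 + z^5), the product of all factors after the first has coefficients 0,1,2,2,3,5,5,4,5,6,5,4,5,5 for degrees 0…13.
[z^13] = 1·5 + 1·5 + 1·4 + 1·5 + 1·6 = 25.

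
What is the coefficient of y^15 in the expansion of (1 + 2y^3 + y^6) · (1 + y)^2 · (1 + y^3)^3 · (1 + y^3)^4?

126

(1 + 2y^3 + y^6) has coefficients 1,0,0,2,0,0,1 for degrees 0…6.
(1 + y)^2 has coefficients 1,2,1,0,0,0,0,0,0,0,0,0,0,0,0,0 for degrees 0…15.
Multiplying by (1 + y^3)^3 gives running coefficients 1,2,1,3,6,3,3,6,3,1,2,1,0,0,0,0 for degrees 0…15.
Finally multiplying by (1 + y^3)^4, the product of all factors after the first has coefficients 1,2,1,7,14,7,21,42,21,35,70,35,35,70,35,21 for degrees 0…15.
[y^15] = 1·21 + 2·35 + 1·35 = 126.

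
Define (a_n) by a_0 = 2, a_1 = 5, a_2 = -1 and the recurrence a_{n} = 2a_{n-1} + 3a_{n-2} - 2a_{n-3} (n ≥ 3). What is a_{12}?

42613

The ordinary generating function has denominator 1 - 2q - 3q^2 + 2q^3.
Iterating the recurrence: a_0,…,a_{12} = 2, 5, -1, 9, 5, 39, 75, 257, 661, 1943, 5355, 15217, 42613.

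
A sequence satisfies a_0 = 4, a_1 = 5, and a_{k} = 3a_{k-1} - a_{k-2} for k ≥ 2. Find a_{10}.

The ordinary generating function has denominator 1 - 3y + y^2.
Iterating the recurrence: a_0,…,a_{10} = 4, 5, 11, 28, 73, 191, 500, 1309, 3427, 8972, 23489.

23489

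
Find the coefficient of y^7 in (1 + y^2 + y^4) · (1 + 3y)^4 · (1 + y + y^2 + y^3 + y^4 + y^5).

(1 + y^2 + y^4) has coefficients 1,0,1,0,1 for degrees 0…4.
(1 + 3y)^4 has coefficients 1,12,54,108,81,0,0,0 for degrees 0…7.
Finally multiplying by (1 + y + y^2 + y^3 + y^4 + y^5), the product of all factors after the first has coefficients 1,13,67,175,256,256,255,243 for degrees 0…7.
[y^7] = 1·243 + 1·256 + 1·175 = 674.

674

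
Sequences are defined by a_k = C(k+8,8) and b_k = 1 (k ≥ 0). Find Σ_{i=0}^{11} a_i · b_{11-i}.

The convolution is the t^11 coefficient of A(t)B(t).
Σ = 1·1 + 9·1 + 45·1 + 165·1 + 495·1 + 1287·1 + 3003·1 + 6435·1 + 12870·1 + 24310·1 + 43758·1 + 75582·1 = 167960.

167960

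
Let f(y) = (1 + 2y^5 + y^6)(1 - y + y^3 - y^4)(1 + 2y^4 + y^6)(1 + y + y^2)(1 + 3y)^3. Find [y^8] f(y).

81

(1 + 2y^5 + y^6) has coefficients 1,0,0,0,0,2,1 for degrees 0…6.
(1 - y + y^3 - y^4) has coefficients 1,-1,0,1,-1,0,0,0,0 for degrees 0…8.
Multiplying by (1 + 2y^4 + y^6) gives running coefficients 1,-1,0,1,1,-2,1,1,-2 for degrees 0…8.
Multiplying by (1 + y + y^2) gives running coefficients 1,0,0,0,2,0,0,0,0 for degrees 0…8.
Finally multiplying by (1 + 3y)^3, the product of all factors after the first has coefficients 1,9,27,27,2,18,54,54,0 for degrees 0…8.
[y^8] = 1·0 + 2·27 + 1·27 = 81.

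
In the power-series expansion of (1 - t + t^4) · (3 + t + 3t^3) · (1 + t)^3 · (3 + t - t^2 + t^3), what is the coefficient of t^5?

(1 - t + t^4) has coefficients 1,-1,0,0,1 for degrees 0…4.
(3 + t + 3t^3) has coefficients 3,1,0,3,0,0 for degrees 0…5.
Multiplying by (1 + t)^3 gives running coefficients 3,10,12,9,10,9 for degrees 0…5.
Finally multiplying by (3 + t - t^2 + t^3), the product of all factors after the first has coefficients 9,33,43,32,37,40 for degrees 0…5.
[t^5] = 1·40 − 1·37 + 1·33 = 36.

36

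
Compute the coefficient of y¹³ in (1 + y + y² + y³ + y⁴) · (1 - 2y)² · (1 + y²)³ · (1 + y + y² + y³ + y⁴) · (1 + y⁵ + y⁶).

(1 + y + y² + y³ + y⁴) has coefficients 1,1,1,1,1 for degrees 0…4.
(1 - 2y)² has coefficients 1,-4,4,0,0,0,0,0,0,0,0,0,0,0 for degrees 0…13.
Multiplying by (1 + y²)³ gives running coefficients 1,-4,7,-12,15,-12,13,-4,4,0,0,0,0,0 for degrees 0…13.
Multiplying by (1 + y + y² + y³ + y⁴) gives running coefficients 1,-3,4,-8,7,-6,11,0,16,1,13,0,4,0 for degrees 0…13.
Finally multiplying by (1 + y⁵ + y⁶), the product of all factors after the first has coefficients 1,-3,4,-8,7,-5,9,1,12,0,14,5,15,16 for degrees 0…13.
[y¹³] = 1·16 + 1·15 + 1·5 + 1·14 + 1·0 = 50.

50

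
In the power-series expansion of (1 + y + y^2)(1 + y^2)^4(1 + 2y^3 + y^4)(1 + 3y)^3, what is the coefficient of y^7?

(1 + y + y^2) has coefficients 1,1,1 for degrees 0…2.
(1 + y^2)^4 has coefficients 1,0,4,0,6,0,4,0 for degrees 0…7.
Multiplying by (1 + 2y^3 + y^4) gives running coefficients 1,0,4,2,7,8,8,12 for degrees 0…7.
Finally multiplying by (1 + 3y)^3, the product of all factors after the first has coefficients 1,9,31,65,133,233,323,489 for degrees 0…7.
[y^7] = 1·489 + 1·323 + 1·233 = 1045.

1045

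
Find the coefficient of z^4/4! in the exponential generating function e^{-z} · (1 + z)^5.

-19

The EGF product rule gives c_4 = Σ_{k_1+k_2=4} C(4; k_1,k_2) · ∏ g_i(k_i), where e^{-z} gives (-1)^k; (1+z)^5 gives the falling factorial (5)_k.
g_1(k) for k = 0…4: 1, -1, 1, -1, 1.
g_2(k) for k = 0…4: 1, 5, 20, 60, 120.
c_4 = Σ_k C(4,k)·g_1(k)·g_2(4−k) = 1·1·120 + 4·(-1)·60 + 6·1·20 + 4·(-1)·5 + 1·1·1 = 120 − 240 + 120 − 20 + 1 = -19.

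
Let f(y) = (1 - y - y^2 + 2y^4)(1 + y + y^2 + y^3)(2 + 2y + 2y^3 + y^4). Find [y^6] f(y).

3

(1 - y - y^2 + 2y^4) has coefficients 1,-1,-1,0,2 for degrees 0…4.
(1 + y + y^2 + y^3) has coefficients 1,1,1,1,0,0,0 for degrees 0…6.
Finally multiplying by (2 + 2y + 2y^3 + y^4), the product of all factors after the first has coefficients 2,4,4,6,5,3,3 for degrees 0…6.
[y^6] = 1·3 − 1·3 − 1·5 + 2·4 = 3.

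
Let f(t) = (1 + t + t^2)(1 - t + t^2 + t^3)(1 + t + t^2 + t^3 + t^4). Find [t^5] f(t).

5

(1 + t + t^2) has coefficients 1,1,1 for degrees 0…2.
(1 - t + t^2 + t^3) has coefficients 1,-1,1,1,0,0 for degrees 0…5.
Finally multiplying by (1 + t + t^2 + t^3 + t^4), the product of all factors after the first has coefficients 1,0,1,2,2,1 for degrees 0…5.
[t^5] = 1·1 + 1·2 + 1·2 = 5.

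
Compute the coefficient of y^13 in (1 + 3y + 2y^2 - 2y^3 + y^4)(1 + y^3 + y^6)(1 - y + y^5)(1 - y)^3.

-21

(1 + 3y + 2y^2 - 2y^3 + y^4) has coefficients 1,3,2,-2,1 for degrees 0…4.
(1 + y^3 + y^6) has coefficients 1,0,0,1,0,0,1,0,0,0,0,0,0,0 for degrees 0…13.
Multiplying by (1 - y + y^5) gives running coefficients 1,-1,0,1,-1,1,1,-1,1,0,0,1,0,0 for degrees 0…13.
Finally multiplying by (1 - y)^3, the product of all factors after the first has coefficients 1,-4,6,-3,-3,7,-6,0,6,-7,4,0,-3,3 for degrees 0…13.
[y^13] = 1·3 + 3·(-3) + 2·0 − 2·4 + 1·(-7) = -21.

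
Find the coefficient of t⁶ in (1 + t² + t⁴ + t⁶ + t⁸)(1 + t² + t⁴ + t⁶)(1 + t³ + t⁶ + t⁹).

(1 + t² + t⁴ + t⁶ + t⁸) has coefficients 1,0,1,0,1,0,1 for degrees 0…6.
(1 + t² + t⁴ + t⁶) has coefficients 1,0,1,0,1,0,1 for degrees 0…6.
Finally multiplying by (1 + t³ + t⁶ + t⁹), the product of all factors after the first has coefficients 1,0,1,1,1,1,2 for degrees 0…6.
[t⁶] = 1·2 + 1·1 + 1·1 + 1·1 = 5.

5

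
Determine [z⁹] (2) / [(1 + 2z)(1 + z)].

Partial fractions give a closed form: a_n = (4)·(-2)^n + (-2)·(-1)^n.
At n = 9: a_9 = -2046.

-2046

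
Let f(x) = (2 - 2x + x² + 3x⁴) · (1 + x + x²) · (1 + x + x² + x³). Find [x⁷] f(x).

(2 - 2x + x² + 3x⁴) has coefficients 2,-2,1,0,3 for degrees 0…4.
(1 + x + x²) has coefficients 1,1,1,0,0,0,0,0 for degrees 0…7.
Finally multiplying by (1 + x + x² + x³), the product of all factors after the first has coefficients 1,2,3,3,2,1,0,0 for degrees 0…7.
[x⁷] = 2·0 − 2·0 + 1·1 + 3·3 = 10.

10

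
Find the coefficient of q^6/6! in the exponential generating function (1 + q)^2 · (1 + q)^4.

720

The EGF product rule gives c_6 = Σ_{k_1+k_2=6} C(6; k_1,k_2) · ∏ g_i(k_i), where (1+q)^2 gives the falling factorial (2)_k; (1+q)^4 gives the falling factorial (4)_k.
g_1(k) for k = 0…6: 1, 2, 2, 0, 0, 0, 0.
g_2(k) for k = 0…6: 1, 4, 12, 24, 24, 0, 0.
c_6 = Σ_k C(6,k)·g_1(k)·g_2(6−k) = 15·2·24 = 720.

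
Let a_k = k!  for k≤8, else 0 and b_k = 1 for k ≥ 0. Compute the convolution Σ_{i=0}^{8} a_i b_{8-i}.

46234

Write out a_i and b_{8-i} for i = 0,…,8 and sum the products.
Σ = 1·1 + 1·1 + 2·1 + 6·1 + 24·1 + 120·1 + 720·1 + 5040·1 + 40320·1 = 46234.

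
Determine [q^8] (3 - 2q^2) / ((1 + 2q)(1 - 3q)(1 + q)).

8713

The denominator gives the recurrence a_n = 7a_(n−2) + 6a_(n−3) for n ≥ 3; the numerator fixes a_0 = 3, a_1 = 0, a_2 = 19.
Iterating: 3, 0, 19, 18, 133, 240, 1039, 2478, 8713, so a_8 = 8713.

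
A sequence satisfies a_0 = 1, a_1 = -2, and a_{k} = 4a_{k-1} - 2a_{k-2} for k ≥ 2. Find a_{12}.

-2293696

The ordinary generating function has denominator 1 - 4z + 2z^2.
Iterating the recurrence: a_0,…,a_{12} = 1, -2, -10, -36, -124, -424, -1448, -4944, -16880, -57632, -196768, -671808, -2293696.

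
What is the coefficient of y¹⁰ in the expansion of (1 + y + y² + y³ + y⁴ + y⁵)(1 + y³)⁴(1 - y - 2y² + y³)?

-10

(1 + y + y² + y³ + y⁴ + y⁵) has coefficients 1,1,1,1,1,1 for degrees 0…5.
(1 + y³)⁴ has coefficients 1,0,0,4,0,0,6,0,0,4,0 for degrees 0…10.
Finally multiplying by (1 - y - 2y² + y³), the product of all factors after the first has coefficients 1,-1,-2,5,-4,-8,10,-6,-12,10,-4 for degrees 0…10.
[y¹⁰] = 1·(-4) + 1·10 + 1·(-12) + 1·(-6) + 1·10 + 1·(-8) = -10.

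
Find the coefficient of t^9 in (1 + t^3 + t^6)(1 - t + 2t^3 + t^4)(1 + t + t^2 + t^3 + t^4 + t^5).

5

(1 + t^3 + t^6) has coefficients 1,0,0,1,0,0,1 for degrees 0…6.
(1 - t + 2t^3 + t^4) has coefficients 1,-1,0,2,1,0,0,0,0,0 for degrees 0…9.
Finally multiplying by (1 + t + t^2 + t^3 + t^4 + t^5), the product of all factors after the first has coefficients 1,0,0,2,3,3,2,3,3,1 for degrees 0…9.
[t^9] = 1·1 + 1·2 + 1·2 = 5.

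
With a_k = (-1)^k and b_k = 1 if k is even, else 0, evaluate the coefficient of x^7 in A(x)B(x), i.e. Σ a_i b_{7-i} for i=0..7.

The convolution is the x^7 coefficient of A(x)B(x).
Σ = 1·0 − 1·1 + 1·0 − 1·1 + 1·0 − 1·1 + 1·0 − 1·1 = -4.

-4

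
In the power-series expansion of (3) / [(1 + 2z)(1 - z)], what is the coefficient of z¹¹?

-4095

The denominator gives the recurrence a_n = −a_(n−1) + 2a_(n−2) for n ≥ 3; the numerator fixes a_0 = 3, a_1 = -3, a_2 = 9.
Iterating: 3, -3, 9, -15, 33, -63, 129, -255, 513, -1023, 2049, -4095, so a_11 = -4095.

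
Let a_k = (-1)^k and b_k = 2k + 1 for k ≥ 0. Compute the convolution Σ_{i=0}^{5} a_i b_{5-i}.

6

Write out a_i and b_{5-i} for i = 0,…,5 and sum the products.
Σ = 1·11 − 1·9 + 1·7 − 1·5 + 1·3 − 1·1 = 6.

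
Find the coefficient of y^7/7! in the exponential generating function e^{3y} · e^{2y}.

The EGF product rule gives c_7 = Σ_{k_1+k_2=7} C(7; k_1,k_2) · ∏ g_i(k_i), where e^{3y} gives (3)^k; e^{2y} gives (2)^k.
g_1(k) for k = 0…7: 1, 3, 9, 27, 81, 243, 729, 2187.
g_2(k) for k = 0…7: 1, 2, 4, 8, 16, 32, 64, 128.
c_7 = Σ_k C(7,k)·g_1(k)·g_2(7−k) = 1·1·128 + 7·3·64 + 21·9·32 + 35·27·16 + 35·81·8 + 21·243·4 + 7·729·2 + 1·2187·1 = 128 + 1344 + 6048 + 15120 + 22680 + 20412 + 10206 + 2187 = 78125.

78125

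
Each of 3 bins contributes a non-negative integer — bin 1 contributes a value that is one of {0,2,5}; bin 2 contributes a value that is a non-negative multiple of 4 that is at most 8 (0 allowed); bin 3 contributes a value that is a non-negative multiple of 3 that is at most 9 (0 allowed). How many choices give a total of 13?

The generating function for the choices is (1 + t² + t⁵)·(1 + t⁴ + t⁸)·(1 + t³ + t⁶ + t⁹); the count is [t¹³].
(1 + t² + t⁵) has coefficients 1,0,1,0,0,1 for degrees 0…5.
(1 + t⁴ + t⁸) has coefficients 1,0,0,0,1,0,0,0,1,0,0,0,0,0 for degrees 0…13.
Finally multiplying by (1 + t³ + t⁶ + t⁹), the product of all factors after the first has coefficients 1,0,0,1,1,0,1,1,1,1,1,1,0,1 for degrees 0…13.
[t¹³] = 1·1 + 1·1 + 1·1 = 3.

3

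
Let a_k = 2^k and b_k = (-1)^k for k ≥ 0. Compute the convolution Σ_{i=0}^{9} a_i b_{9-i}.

Write out a_i and b_{9-i} for i = 0,…,9 and sum the products.
Σ = 1·(-1) + 2·1 + 4·(-1) + 8·1 + 16·(-1) + 32·1 + 64·(-1) + 128·1 + 256·(-1) + 512·1 = 341.

341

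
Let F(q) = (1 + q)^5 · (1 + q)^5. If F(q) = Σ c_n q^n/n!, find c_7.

The EGF product rule gives c_7 = Σ_{k_1+k_2=7} C(7; k_1,k_2) · ∏ g_i(k_i), where (1+q)^5 gives the falling factorial (5)_k; (1+q)^5 gives the falling factorial (5)_k.
g_1(k) for k = 0…7: 1, 5, 20, 60, 120, 120, 0, 0.
g_2(k) for k = 0…7: 1, 5, 20, 60, 120, 120, 0, 0.
c_7 = Σ_k C(7,k)·g_1(k)·g_2(7−k) = 21·20·120 + 35·60·120 + 35·120·60 + 21·120·20 = 50400 + 252000 + 252000 + 50400 = 604800.

604800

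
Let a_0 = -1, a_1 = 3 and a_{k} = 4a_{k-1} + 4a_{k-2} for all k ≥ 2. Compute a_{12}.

61640704

The ordinary generating function has denominator 1 - 4q - 4q^2.
Iterating the recurrence: a_0,…,a_{12} = -1, 3, 8, 44, 208, 1008, 4864, 23488, 113408, 547584, 2643968, 12766208, 61640704.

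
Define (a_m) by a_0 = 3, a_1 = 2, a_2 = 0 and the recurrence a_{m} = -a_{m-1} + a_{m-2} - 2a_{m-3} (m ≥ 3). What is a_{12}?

The ordinary generating function has denominator 1 + y - y^2 + 2y^3.
Iterating the recurrence: a_0,…,a_{12} = 3, 2, 0, -4, 0, -4, 12, -16, 36, -76, 144, -292, 588.

588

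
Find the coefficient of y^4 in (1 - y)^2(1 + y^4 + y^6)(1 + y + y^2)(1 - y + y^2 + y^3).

(1 - y)^2 has coefficients 1,-2,1 for degrees 0…2.
(1 + y^4 + y^6) has coefficients 1,0,0,0,1 for degrees 0…4.
Multiplying by (1 + y + y^2) gives running coefficients 1,1,1,0,1 for degrees 0…4.
Finally multiplying by (1 - y + y^2 + y^3), the product of all factors after the first has coefficients 1,0,1,1,3 for degrees 0…4.
[y^4] = 1·3 − 2·1 + 1·1 = 2.

2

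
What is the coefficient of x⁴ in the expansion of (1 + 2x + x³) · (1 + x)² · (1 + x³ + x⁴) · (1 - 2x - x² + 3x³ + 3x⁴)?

9

(1 + 2x + x³) has coefficients 1,2,0,1 for degrees 0…3.
(1 + x)² has coefficients 1,2,1,0,0 for degrees 0…4.
Multiplying by (1 + x³ + x⁴) gives running coefficients 1,2,1,1,3 for degrees 0…4.
Finally multiplying by (1 - 2x - x² + 3x³ + 3x⁴), the product of all factors after the first has coefficients 1,0,-4,0,9 for degrees 0…4.
[x⁴] = 1·9 + 2·0 + 1·0 = 9.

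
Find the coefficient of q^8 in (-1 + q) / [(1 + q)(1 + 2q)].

-766

Partial fractions give a closed form: a_n = (2)·(-1)^n + (-3)·(-2)^n.
At n = 8: a_8 = -766.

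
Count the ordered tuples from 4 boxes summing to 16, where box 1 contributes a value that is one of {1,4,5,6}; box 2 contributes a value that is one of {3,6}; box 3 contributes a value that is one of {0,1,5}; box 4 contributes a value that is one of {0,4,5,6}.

The generating function for the choices is (y + y^4 + y^5 + y^6)·(y^3 + y^6)·(1 + y + y^5)·(1 + y^4 + y^5 + y^6); the count is [y^16].
(y + y^4 + y^5 + y^6) has coefficients 0,1,0,0,1,1,1 for degrees 0…6.
(y^3 + y^6) has coefficients 0,0,0,1,0,0,1,0,0,0,0,0,0,0,0,0,0 for degrees 0…16.
Multiplying by (1 + y + y^5) gives running coefficients 0,0,0,1,1,0,1,1,1,0,0,1,0,0,0,0,0 for degrees 0…16.
Finally multiplying by (1 + y^4 + y^5 + y^6), the product of all factors after the first has coefficients 0,0,0,1,1,0,1,2,3,2,2,3,3,2,1,1,1 for degrees 0…16.
[y^16] = 1·1 + 1·3 + 1·3 + 1·2 = 9.

9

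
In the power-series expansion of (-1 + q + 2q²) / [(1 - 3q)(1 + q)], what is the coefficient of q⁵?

The denominator gives the recurrence a_n = 2a_(n−1) + 3a_(n−2) for n ≥ 3; the numerator fixes a_0 = -1, a_1 = -1, a_2 = -3.
Iterating: -1, -1, -3, -9, -27, -81, so a_5 = -81.

-81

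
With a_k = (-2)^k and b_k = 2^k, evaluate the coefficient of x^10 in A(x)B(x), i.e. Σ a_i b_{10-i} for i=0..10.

1024

Write out a_i and b_{10-i} for i = 0,…,10 and sum the products.
Σ = 1·1024 − 2·512 + 4·256 − 8·128 + 16·64 − 32·32 + 64·16 − 128·8 + 256·4 − 512·2 + 1024·1 = 1024.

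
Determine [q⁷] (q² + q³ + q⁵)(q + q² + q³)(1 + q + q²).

(q² + q³ + q⁵) has coefficients 0,0,1,1,0,1 for degrees 0…5.
(q + q² + q³) has coefficients 0,1,1,1,0,0,0,0 for degrees 0…7.
Finally multiplying by (1 + q + q²), the product of all factors after the first has coefficients 0,1,2,3,2,1,0,0 for degrees 0…7.
[q⁷] = 1·1 + 1·2 + 1·2 = 5.

5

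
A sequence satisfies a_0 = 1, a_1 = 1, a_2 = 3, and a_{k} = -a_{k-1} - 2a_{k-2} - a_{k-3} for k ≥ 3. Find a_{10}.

The ordinary generating function has denominator 1 + q + 2q^2 + q^3.
Iterating the recurrence: a_0,…,a_{10} = 1, 1, 3, -6, -1, 10, -2, -17, 11, 25, -30.

-30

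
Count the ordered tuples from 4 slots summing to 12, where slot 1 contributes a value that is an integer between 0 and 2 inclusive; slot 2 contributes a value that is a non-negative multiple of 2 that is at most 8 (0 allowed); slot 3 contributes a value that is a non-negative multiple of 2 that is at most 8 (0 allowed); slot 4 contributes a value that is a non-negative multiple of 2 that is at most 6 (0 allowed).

The generating function for the choices is (1 + z + z^2)·(1 + z^2 + z^4 + z^6 + z^8)·(1 + z^2 + z^4 + z^6 + z^8)·(1 + z^2 + z^4 + z^6); the count is [z^12].
(1 + z + z^2) has coefficients 1,1,1 for degrees 0…2.
(1 + z^2 + z^4 + z^6 + z^8) has coefficients 1,0,1,0,1,0,1,0,1,0,0,0,0 for degrees 0…12.
Multiplying by (1 + z^2 + z^4 + z^6 + z^8) gives running coefficients 1,0,2,0,3,0,4,0,5,0,4,0,3 for degrees 0…12.
Finally multiplying by (1 + z^2 + z^4 + z^6), the product of all factors after the first has coefficients 1,0,3,0,6,0,10,0,14,0,16,0,16 for degrees 0…12.
[z^12] = 1·16 + 1·0 + 1·16 = 32.

32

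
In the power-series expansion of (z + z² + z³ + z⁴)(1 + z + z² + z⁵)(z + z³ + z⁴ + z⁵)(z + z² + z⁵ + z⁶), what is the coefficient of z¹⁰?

(z + z² + z³ + z⁴) has coefficients 0,1,1,1,1 for degrees 0…4.
(1 + z + z² + z⁵) has coefficients 1,1,1,0,0,1,0,0,0,0,0 for degrees 0…10.
Multiplying by (z + z³ + z⁴ + z⁵) gives running coefficients 0,1,1,2,2,3,3,1,1,1,1 for degrees 0…10.
Finally multiplying by (z + z² + z⁵ + z⁶), the product of all factors after the first has coefficients 0,0,1,2,3,4,6,8,7,6,7 for degrees 0…10.
[z¹⁰] = 1·6 + 1·7 + 1·8 + 1·6 = 27.

27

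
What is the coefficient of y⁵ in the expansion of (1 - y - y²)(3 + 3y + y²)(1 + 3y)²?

-42

(1 - y - y²) has coefficients 1,-1,-1 for degrees 0…2.
(3 + 3y + y²) has coefficients 3,3,1,0,0,0 for degrees 0…5.
Finally multiplying by (1 + 3y)², the product of all factors after the first has coefficients 3,21,46,33,9,0 for degrees 0…5.
[y⁵] = 1·0 − 1·9 − 1·33 = -42.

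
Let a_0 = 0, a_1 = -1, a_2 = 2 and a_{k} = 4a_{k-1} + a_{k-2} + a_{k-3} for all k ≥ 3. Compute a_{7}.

The ordinary generating function has denominator 1 - 4x - x^2 - x^3.
Iterating the recurrence: a_0,…,a_{7} = 0, -1, 2, 7, 29, 125, 536, 2298.

2298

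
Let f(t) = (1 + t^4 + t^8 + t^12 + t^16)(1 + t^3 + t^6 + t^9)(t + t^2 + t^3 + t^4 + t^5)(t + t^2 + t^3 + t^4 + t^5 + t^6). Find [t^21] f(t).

30

(1 + t^4 + t^8 + t^12 + t^16) has coefficients 1,0,0,0,1,0,0,0,1,0,0,0,1,0,0,0,1 for degrees 0…16.
(1 + t^3 + t^6 + t^9) has coefficients 1,0,0,1,0,0,1,0,0,1,0,0,0,0,0,0,0,0,0,0,0,0 for degrees 0…21.
Multiplying by (t + t^2 + t^3 + t^4 + t^5) gives running coefficients 0,1,1,1,2,2,1,2,2,1,2,2,1,1,1,0,0,0,0,0,0,0 for degrees 0…21.
Finally multiplying by (t + t^2 + t^3 + t^4 + t^5 + t^6), the product of all factors after the first has coefficients 0,0,1,2,3,5,7,8,9,10,10,10,10,10,9,8,7,5,3,2,1,0 for degrees 0…21.
[t^21] = 1·0 + 1·5 + 1·10 + 1·10 + 1·5 = 30.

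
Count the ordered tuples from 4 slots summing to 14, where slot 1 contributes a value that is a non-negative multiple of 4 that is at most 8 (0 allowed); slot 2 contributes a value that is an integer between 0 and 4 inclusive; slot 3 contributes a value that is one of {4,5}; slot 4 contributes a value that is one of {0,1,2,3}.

10

The generating function for the choices is (1 + q⁴ + q⁸)·(1 + q + q² + q³ + q⁴)·(q⁴ + q⁵)·(1 + q + q² + q³); the count is [q¹⁴].
(1 + q⁴ + q⁸) has coefficients 1,0,0,0,1,0,0,0,1 for degrees 0…8.
(1 + q + q² + q³ + q⁴) has coefficients 1,1,1,1,1,0,0,0,0,0,0,0,0,0,0 for degrees 0…14.
Multiplying by (q⁴ + q⁵) gives running coefficients 0,0,0,0,1,2,2,2,2,1,0,0,0,0,0 for degrees 0…14.
Finally multiplying by (1 + q + q² + q³), the product of all factors after the first has coefficients 0,0,0,0,1,3,5,7,8,7,5,3,1,0,0 for degrees 0…14.
[q¹⁴] = 1·0 + 1·5 + 1·5 = 10.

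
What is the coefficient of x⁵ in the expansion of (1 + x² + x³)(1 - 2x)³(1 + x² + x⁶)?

(1 + x² + x³) has coefficients 1,0,1,1 for degrees 0…3.
(1 - 2x)³ has coefficients 1,-6,12,-8,0,0 for degrees 0…5.
Finally multiplying by (1 + x² + x⁶), the product of all factors after the first has coefficients 1,-6,13,-14,12,-8 for degrees 0…5.
[x⁵] = 1·(-8) + 1·(-14) + 1·13 = -9.

-9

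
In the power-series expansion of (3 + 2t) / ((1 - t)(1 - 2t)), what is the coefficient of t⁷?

The denominator gives the recurrence a_n = 3a_(n−1) − 2a_(n−2) for n ≥ 2; the numerator fixes a_0 = 3, a_1 = 11.
Iterating: 3, 11, 27, 59, 123, 251, 507, 1019, so a_7 = 1019.

1019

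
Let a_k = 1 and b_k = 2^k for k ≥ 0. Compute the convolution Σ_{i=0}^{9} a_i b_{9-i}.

1023

This is [x^9] in the product of the two ordinary generating functions.
Σ = 1·512 + 1·256 + 1·128 + 1·64 + 1·32 + 1·16 + 1·8 + 1·4 + 1·2 + 1·1 = 1023.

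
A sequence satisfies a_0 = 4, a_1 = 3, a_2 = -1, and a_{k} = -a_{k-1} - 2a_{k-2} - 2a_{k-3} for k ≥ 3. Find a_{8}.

29

The ordinary generating function has denominator 1 + t + 2t^2 + 2t^3.
Iterating the recurrence: a_0,…,a_{8} = 4, 3, -1, -13, 9, 19, -11, -45, 29.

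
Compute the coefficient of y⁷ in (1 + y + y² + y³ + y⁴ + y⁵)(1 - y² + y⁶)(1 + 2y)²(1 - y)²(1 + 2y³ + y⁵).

(1 + y + y² + y³ + y⁴ + y⁵) has coefficients 1,1,1,1,1,1 for degrees 0…5.
(1 - y² + y⁶) has coefficients 1,0,-1,0,0,0,1,0 for degrees 0…7.
Multiplying by (1 + 2y)² gives running coefficients 1,4,3,-4,-4,0,1,4 for degrees 0…7.
Multiplying by (1 - y)² gives running coefficients 1,2,-4,-6,7,4,-3,2 for degrees 0…7.
Finally multiplying by (1 + 2y³ + y⁵), the product of all factors after the first has coefficients 1,2,-4,-4,11,-3,-13,12 for degrees 0…7.
[y⁷] = 1·12 + 1·(-13) + 1·(-3) + 1·11 + 1·(-4) + 1·(-4) = -1.

-1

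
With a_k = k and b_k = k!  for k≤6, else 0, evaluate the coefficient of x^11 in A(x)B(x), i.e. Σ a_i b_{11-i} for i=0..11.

4575

Write out a_i and b_{11-i} for i = 0,…,11 and sum the products.
Σ = 0·0 + 1·0 + 2·0 + 3·0 + 4·0 + 5·720 + 6·120 + 7·24 + 8·6 + 9·2 + 10·1 + 11·1 = 4575.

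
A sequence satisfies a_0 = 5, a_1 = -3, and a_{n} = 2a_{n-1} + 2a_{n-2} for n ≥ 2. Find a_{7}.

216

The ordinary generating function has denominator 1 - 2x - 2x^2.
Iterating the recurrence: a_0,…,a_{7} = 5, -3, 4, 2, 12, 28, 80, 216.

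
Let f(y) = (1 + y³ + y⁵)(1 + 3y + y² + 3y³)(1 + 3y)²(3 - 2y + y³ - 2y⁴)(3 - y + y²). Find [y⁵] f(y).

(1 + y³ + y⁵) has coefficients 1,0,0,1,0,1 for degrees 0…5.
(1 + 3y + y² + 3y³) has coefficients 1,3,1,3,0,0 for degrees 0…5.
Multiplying by (1 + 3y)² gives running coefficients 1,9,28,36,27,27 for degrees 0…5.
Multiplying by (3 - 2y + y³ - 2y⁴) gives running coefficients 3,25,66,53,16,37 for degrees 0…5.
Finally multiplying by (3 - y + y²), the product of all factors after the first has coefficients 9,72,176,118,61,148 for degrees 0…5.
[y⁵] = 1·148 + 1·176 + 1·9 = 333.

333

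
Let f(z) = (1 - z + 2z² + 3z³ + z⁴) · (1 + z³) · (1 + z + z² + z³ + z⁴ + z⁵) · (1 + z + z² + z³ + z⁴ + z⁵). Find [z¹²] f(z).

(1 - z + 2z² + 3z³ + z⁴) has coefficients 1,-1,2,3,1 for degrees 0…4.
(1 + z³) has coefficients 1,0,0,1,0,0,0,0,0,0,0,0,0 for degrees 0…12.
Multiplying by (1 + z + z² + z³ + z⁴ + z⁵) gives running coefficients 1,1,1,2,2,2,1,1,1,0,0,0,0 for degrees 0…12.
Finally multiplying by (1 + z + z² + z³ + z⁴ + z⁵), the product of all factors after the first has coefficients 1,2,3,5,7,9,9,9,9,7,5,3,2 for degrees 0…12.
[z¹²] = 1·2 − 1·3 + 2·5 + 3·7 + 1·9 = 39.

39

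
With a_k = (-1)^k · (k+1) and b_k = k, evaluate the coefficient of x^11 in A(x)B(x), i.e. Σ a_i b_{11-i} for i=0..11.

The convolution is the x^11 coefficient of A(x)B(x).
Σ = 1·11 − 2·10 + 3·9 − 4·8 + 5·7 − 6·6 + 7·5 − 8·4 + 9·3 − 10·2 + 11·1 − 12·0 = 6.

6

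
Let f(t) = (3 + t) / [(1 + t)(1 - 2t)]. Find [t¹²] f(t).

The denominator gives the recurrence a_n = a_(n−1) + 2a_(n−2) for n ≥ 2; the numerator fixes a_0 = 3, a_1 = 4.
Iterating: 3, 4, 10, 18, 38, 74, 150, 298, 598, 1194, 2390, 4778, 9558, so a_12 = 9558.

9558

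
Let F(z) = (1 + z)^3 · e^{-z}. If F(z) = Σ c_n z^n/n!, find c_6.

-47

The EGF product rule gives c_6 = Σ_{k_1+k_2=6} C(6; k_1,k_2) · ∏ g_i(k_i), where (1+z)^3 gives the falling factorial (3)_k; e^{-z} gives (-1)^k.
g_1(k) for k = 0…6: 1, 3, 6, 6, 0, 0, 0.
g_2(k) for k = 0…6: 1, -1, 1, -1, 1, -1, 1.
c_6 = Σ_k C(6,k)·g_1(k)·g_2(6−k) = 1·1·1 + 6·3·(-1) + 15·6·1 + 20·6·(-1) = 1 − 18 + 90 − 120 = -47.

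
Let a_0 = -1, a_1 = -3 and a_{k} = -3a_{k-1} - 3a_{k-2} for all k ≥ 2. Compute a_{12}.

The ordinary generating function has denominator 1 + 3q + 3q^2.
Iterating the recurrence: a_0,…,a_{12} = -1, -3, 12, -27, 45, -54, 27, 81, -324, 729, -1215, 1458, -729.

-729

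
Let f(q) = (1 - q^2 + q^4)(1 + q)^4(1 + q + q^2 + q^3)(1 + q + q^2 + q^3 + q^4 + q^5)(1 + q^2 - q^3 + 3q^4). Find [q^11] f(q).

128

(1 - q^2 + q^4) has coefficients 1,0,-1,0,1 for degrees 0…4.
(1 + q)^4 has coefficients 1,4,6,4,1,0,0,0,0,0,0,0 for degrees 0…11.
Multiplying by (1 + q + q^2 + q^3) gives running coefficients 1,5,11,15,15,11,5,1,0,0,0,0 for degrees 0…11.
Multiplying by (1 + q + q^2 + q^3 + q^4 + q^5) gives running coefficients 1,6,17,32,47,58,62,58,47,32,17,6 for degrees 0…11.
Finally multiplying by (1 + q^2 - q^3 + 3q^4), the product of all factors after the first has coefficients 1,6,18,37,61,91,128,165,192,202,192,165 for degrees 0…11.
[q^11] = 1·165 − 1·202 + 1·165 = 128.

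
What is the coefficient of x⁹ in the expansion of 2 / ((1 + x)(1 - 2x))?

Partial fractions give a closed form: a_n = (2/3)·(-1)^n + (4/3)·2^n.
At n = 9: a_9 = 682.

682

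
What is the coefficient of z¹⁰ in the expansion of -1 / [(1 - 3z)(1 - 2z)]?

-175099

Partial fractions give a closed form: a_n = (-3)·3^n + (2)·2^n.
At n = 10: a_10 = -175099.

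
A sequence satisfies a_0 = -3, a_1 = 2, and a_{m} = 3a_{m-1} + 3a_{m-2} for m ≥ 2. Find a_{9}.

-13203

The ordinary generating function has denominator 1 - 3x - 3x^2.
Iterating the recurrence: a_0,…,a_{9} = -3, 2, -3, -3, -18, -63, -243, -918, -3483, -13203.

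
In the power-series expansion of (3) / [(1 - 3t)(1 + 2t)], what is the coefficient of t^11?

316407

Partial fractions give a closed form: a_n = (9/5)·3^n + (6/5)·(-2)^n.
At n = 11: a_11 = 316407.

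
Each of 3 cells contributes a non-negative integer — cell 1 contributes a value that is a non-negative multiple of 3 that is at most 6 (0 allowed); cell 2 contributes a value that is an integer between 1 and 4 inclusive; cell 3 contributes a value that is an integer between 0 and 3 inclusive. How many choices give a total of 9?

The generating function for the choices is (1 + z^3 + z^6)·(z + z^2 + z^3 + z^4)·(1 + z + z^2 + z^3); the count is [z^9].
(1 + z^3 + z^6) has coefficients 1,0,0,1,0,0,1 for degrees 0…6.
(z + z^2 + z^3 + z^4) has coefficients 0,1,1,1,1,0,0,0,0,0 for degrees 0…9.
Finally multiplying by (1 + z + z^2 + z^3), the product of all factors after the first has coefficients 0,1,2,3,4,3,2,1,0,0 for degrees 0…9.
[z^9] = 1·0 + 1·2 + 1·3 = 5.

5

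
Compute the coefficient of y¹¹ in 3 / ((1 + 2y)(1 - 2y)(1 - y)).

4095

The denominator gives the recurrence a_n = a_(n−1) + 4a_(n−2) − 4a_(n−3) for n ≥ 3; the numerator fixes a_0 = 3, a_1 = 3, a_2 = 15.
Iterating: 3, 3, 15, 15, 63, 63, 255, 255, 1023, 1023, 4095, 4095, so a_11 = 4095.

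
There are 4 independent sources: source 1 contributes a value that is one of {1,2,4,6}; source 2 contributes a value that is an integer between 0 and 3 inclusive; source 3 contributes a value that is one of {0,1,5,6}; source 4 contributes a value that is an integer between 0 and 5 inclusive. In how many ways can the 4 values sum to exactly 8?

The generating function for the choices is (q + q^2 + q^4 + q^6)·(1 + q + q^2 + q^3)·(1 + q + q^5 + q^6)·(1 + q + q^2 + q^3 + q^4 + q^5); the count is [q^8].
(q + q^2 + q^4 + q^6) has coefficients 0,1,1,0,1,0,1 for degrees 0…6.
(1 + q + q^2 + q^3) has coefficients 1,1,1,1,0,0,0,0,0 for degrees 0…8.
Multiplying by (1 + q + q^5 + q^6) gives running coefficients 1,2,2,2,1,1,2,2,2 for degrees 0…8.
Finally multiplying by (1 + q + q^2 + q^3 + q^4 + q^5), the product of all factors after the first has coefficients 1,3,5,7,8,9,10,10,10 for degrees 0…8.
[q^8] = 1·10 + 1·10 + 1·8 + 1·5 = 33.

33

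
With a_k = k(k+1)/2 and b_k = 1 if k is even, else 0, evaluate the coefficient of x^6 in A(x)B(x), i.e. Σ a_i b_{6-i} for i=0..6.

34

Write out a_i and b_{6-i} for i = 0,…,6 and sum the products.
Σ = 0·1 + 1·0 + 3·1 + 6·0 + 10·1 + 15·0 + 21·1 = 34.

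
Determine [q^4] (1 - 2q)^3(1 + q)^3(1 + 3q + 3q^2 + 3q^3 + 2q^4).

(1 - 2q)^3 has coefficients 1,-6,12,-8 for degrees 0…3.
(1 + q)^3 has coefficients 1,3,3,1,0 for degrees 0…4.
Finally multiplying by (1 + 3q + 3q^2 + 3q^3 + 2q^4), the product of all factors after the first has coefficients 1,6,15,22,23 for degrees 0…4.
[q^4] = 1·23 − 6·22 + 12·15 − 8·6 = 23.

23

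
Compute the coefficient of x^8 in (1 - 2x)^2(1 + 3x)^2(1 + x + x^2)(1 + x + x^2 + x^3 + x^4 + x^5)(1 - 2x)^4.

252

(1 - 2x)^2 has coefficients 1,-4,4 for degrees 0…2.
(1 + 3x)^2 has coefficients 1,6,9,0,0,0,0,0,0 for degrees 0…8.
Multiplying by (1 + x + x^2) gives running coefficients 1,7,16,15,9,0,0,0,0 for degrees 0…8.
Multiplying by (1 + x + x^2 + x^3 + x^4 + x^5) gives running coefficients 1,8,24,39,48,48,47,40,24 for degrees 0…8.
Finally multiplying by (1 - 2x)^4, the product of all factors after the first has coefficients 1,0,-16,7,72,-40,-49,-96,64 for degrees 0…8.
[x^8] = 1·64 − 4·(-96) + 4·(-49) = 252.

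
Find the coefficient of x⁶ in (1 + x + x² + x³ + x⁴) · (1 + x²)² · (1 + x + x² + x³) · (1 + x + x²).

(1 + x + x² + x³ + x⁴) has coefficients 1,1,1,1,1 for degrees 0…4.
(1 + x²)² has coefficients 1,0,2,0,1,0,0 for degrees 0…6.
Multiplying by (1 + x + x² + x³) gives running coefficients 1,1,3,3,3,3,1 for degrees 0…6.
Finally multiplying by (1 + x + x²), the product of all factors after the first has coefficients 1,2,5,7,9,9,7 for degrees 0…6.
[x⁶] = 1·7 + 1·9 + 1·9 + 1·7 + 1·5 = 37.

37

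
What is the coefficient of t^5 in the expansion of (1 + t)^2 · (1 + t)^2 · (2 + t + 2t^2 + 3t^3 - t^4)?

23

(1 + t)^2 has coefficients 1,2,1 for degrees 0…2.
(1 + t)^2 has coefficients 1,2,1,0,0,0 for degrees 0…5.
Finally multiplying by (2 + t + 2t^2 + 3t^3 - t^4), the product of all factors after the first has coefficients 2,5,6,8,7,1 for degrees 0…5.
[t^5] = 1·1 + 2·7 + 1·8 = 23.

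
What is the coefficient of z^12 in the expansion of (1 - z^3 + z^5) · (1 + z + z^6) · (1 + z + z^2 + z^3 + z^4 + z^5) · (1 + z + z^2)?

(1 - z^3 + z^5) has coefficients 1,0,0,-1,0,1 for degrees 0…5.
(1 + z + z^6) has coefficients 1,1,0,0,0,0,1,0,0,0,0,0,0 for degrees 0…12.
Multiplying by (1 + z + z^2 + z^3 + z^4 + z^5) gives running coefficients 1,2,2,2,2,2,2,1,1,1,1,1,0 for degrees 0…12.
Finally multiplying by (1 + z + z^2), the product of all factors after the first has coefficients 1,3,5,6,6,6,6,5,4,3,3,3,2 for degrees 0…12.
[z^12] = 1·2 − 1·3 + 1·5 = 4.

4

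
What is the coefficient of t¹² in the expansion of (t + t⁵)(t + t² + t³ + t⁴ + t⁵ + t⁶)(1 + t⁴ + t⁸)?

(t + t⁵) has coefficients 0,1,0,0,0,1 for degrees 0…5.
(t + t² + t³ + t⁴ + t⁵ + t⁶) has coefficients 0,1,1,1,1,1,1,0,0,0,0,0,0 for degrees 0…12.
Finally multiplying by (1 + t⁴ + t⁸), the product of all factors after the first has coefficients 0,1,1,1,1,2,2,1,1,2,2,1,1 for degrees 0…12.
[t¹²] = 1·1 + 1·1 = 2.

2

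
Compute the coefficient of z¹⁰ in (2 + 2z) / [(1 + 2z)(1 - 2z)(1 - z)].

Partial fractions give a closed form: a_n = (1/3)·(-2)^n + (3)·2^n + (-4/3)·1^n.
At n = 10: a_10 = 3412.

3412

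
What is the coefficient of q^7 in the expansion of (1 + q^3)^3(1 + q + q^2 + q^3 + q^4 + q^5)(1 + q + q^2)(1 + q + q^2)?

42

(1 + q^3)^3 has coefficients 1,0,0,3,0,0,3,0 for degrees 0…7.
(1 + q + q^2 + q^3 + q^4 + q^5) has coefficients 1,1,1,1,1,1,0,0 for degrees 0…7.
Multiplying by (1 + q + q^2) gives running coefficients 1,2,3,3,3,3,2,1 for degrees 0…7.
Finally multiplying by (1 + q + q^2), the product of all factors after the first has coefficients 1,3,6,8,9,9,8,6 for degrees 0…7.
[q^7] = 1·6 + 3·9 + 3·3 = 42.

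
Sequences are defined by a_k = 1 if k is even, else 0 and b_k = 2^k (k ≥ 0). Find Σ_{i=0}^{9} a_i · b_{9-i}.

The convolution is the t^9 coefficient of A(t)B(t).
Σ = 1·512 + 0·256 + 1·128 + 0·64 + 1·32 + 0·16 + 1·8 + 0·4 + 1·2 + 0·1 = 682.

682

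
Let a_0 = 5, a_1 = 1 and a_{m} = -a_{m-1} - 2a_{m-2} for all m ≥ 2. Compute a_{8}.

-67

The ordinary generating function has denominator 1 + y + 2y^2.
Iterating the recurrence: a_0,…,a_{8} = 5, 1, -11, 9, 13, -31, 5, 57, -67.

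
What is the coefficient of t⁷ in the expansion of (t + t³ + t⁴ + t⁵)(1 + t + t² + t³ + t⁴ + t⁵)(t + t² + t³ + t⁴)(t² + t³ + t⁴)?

(t + t³ + t⁴ + t⁵) has coefficients 0,1,0,1,1,1 for degrees 0…5.
(1 + t + t² + t³ + t⁴ + t⁵) has coefficients 1,1,1,1,1,1,0,0 for degrees 0…7.
Multiplying by (t + t² + t³ + t⁴) gives running coefficients 0,1,2,3,4,4,4,3 for degrees 0…7.
Finally multiplying by (t² + t³ + t⁴), the product of all factors after the first has coefficients 0,0,0,1,3,6,9,11 for degrees 0…7.
[t⁷] = 1·9 + 1·3 + 1·1 + 1·0 = 13.

13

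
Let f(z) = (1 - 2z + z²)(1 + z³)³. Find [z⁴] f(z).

(1 - 2z + z²) has coefficients 1,-2,1 for degrees 0…2.
(1 + z³)³ has coefficients 1,0,0,3,0 for degrees 0…4.
[z⁴] = 1·0 − 2·3 + 1·0 = -6.

-6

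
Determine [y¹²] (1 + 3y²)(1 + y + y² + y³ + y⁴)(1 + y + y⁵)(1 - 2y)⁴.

-16

(1 + 3y²) has coefficients 1,0,3 for degrees 0…2.
(1 + y + y² + y³ + y⁴) has coefficients 1,1,1,1,1,0,0,0,0,0,0,0,0 for degrees 0…12.
Multiplying by (1 + y + y⁵) gives running coefficients 1,2,2,2,2,2,1,1,1,1,0,0,0 for degrees 0…12.
Finally multiplying by (1 - 2y)⁴, the product of all factors after the first has coefficients 1,-6,10,2,-14,2,1,9,-15,17,0,8,-16 for degrees 0…12.
[y¹²] = 1·(-16) + 3·0 = -16.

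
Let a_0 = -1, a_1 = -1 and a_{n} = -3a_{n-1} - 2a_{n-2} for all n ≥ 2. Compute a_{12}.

8189

The ordinary generating function has denominator 1 + 3y + 2y^2.
Iterating the recurrence: a_0,…,a_{12} = -1, -1, 5, -13, 29, -61, 125, -253, 509, -1021, 2045, -4093, 8189.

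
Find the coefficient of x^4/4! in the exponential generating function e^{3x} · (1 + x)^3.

The EGF product rule gives c_4 = Σ_{k_1+k_2=4} C(4; k_1,k_2) · ∏ g_i(k_i), where e^{3x} gives (3)^k; (1+x)^3 gives the falling factorial (3)_k.
g_1(k) for k = 0…4: 1, 3, 9, 27, 81.
g_2(k) for k = 0…4: 1, 3, 6, 6, 0.
c_4 = Σ_k C(4,k)·g_1(k)·g_2(4−k) = 4·3·6 + 6·9·6 + 4·27·3 + 1·81·1 = 72 + 324 + 324 + 81 = 801.

801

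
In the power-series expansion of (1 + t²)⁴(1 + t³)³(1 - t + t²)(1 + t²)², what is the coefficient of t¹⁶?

(1 + t²)⁴ has coefficients 1,0,4,0,6,0,4,0,1 for degrees 0…8.
(1 + t³)³ has coefficients 1,0,0,3,0,0,3,0,0,1,0,0,0,0,0,0,0 for degrees 0…16.
Multiplying by (1 - t + t²) gives running coefficients 1,-1,1,3,-3,3,3,-3,3,1,-1,1,0,0,0,0,0 for degrees 0…16.
Finally multiplying by (1 + t²)², the product of all factors after the first has coefficients 1,-1,3,1,0,8,-2,6,6,-2,8,0,1,3,-1,1,0 for degrees 0…16.
[t¹⁶] = 1·0 + 4·(-1) + 6·1 + 4·8 + 1·6 = 40.

40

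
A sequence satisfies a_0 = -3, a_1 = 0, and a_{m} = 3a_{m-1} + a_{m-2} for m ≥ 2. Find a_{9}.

-11781

The ordinary generating function has denominator 1 - 3q - q^2.
Iterating the recurrence: a_0,…,a_{9} = -3, 0, -3, -9, -30, -99, -327, -1080, -3567, -11781.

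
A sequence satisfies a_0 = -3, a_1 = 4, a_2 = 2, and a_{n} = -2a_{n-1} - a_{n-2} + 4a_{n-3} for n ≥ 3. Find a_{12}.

The ordinary generating function has denominator 1 + 2q + q^2 - 4q^3.
Iterating the recurrence: a_0,…,a_{12} = -3, 4, 2, -20, 54, -80, 26, 244, -834, 1528, -1246, -2372, 12102.

12102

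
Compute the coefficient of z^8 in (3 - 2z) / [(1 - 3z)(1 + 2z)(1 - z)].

Partial fractions give a closed form: a_n = (21/10)·3^n + (16/15)·(-2)^n + (-1/6)·1^n.
At n = 8: a_8 = 14051.

14051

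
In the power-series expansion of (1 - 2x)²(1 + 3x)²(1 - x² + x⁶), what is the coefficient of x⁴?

(1 - 2x)² has coefficients 1,-4,4 for degrees 0…2.
(1 + 3x)² has coefficients 1,6,9,0,0 for degrees 0…4.
Finally multiplying by (1 - x² + x⁶), the product of all factors after the first has coefficients 1,6,8,-6,-9 for degrees 0…4.
[x⁴] = 1·(-9) − 4·(-6) + 4·8 = 47.

47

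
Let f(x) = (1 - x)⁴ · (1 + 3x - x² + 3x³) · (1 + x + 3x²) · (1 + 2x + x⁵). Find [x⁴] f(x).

-7

(1 - x)⁴ has coefficients 1,-4,6,-4,1 for degrees 0…4.
(1 + 3x - x² + 3x³) has coefficients 1,3,-1,3,0 for degrees 0…4.
Multiplying by (1 + x + 3x²) gives running coefficients 1,4,5,11,0 for degrees 0…4.
Finally multiplying by (1 + 2x + x⁵), the product of all factors after the first has coefficients 1,6,13,21,22 for degrees 0…4.
[x⁴] = 1·22 − 4·21 + 6·13 − 4·6 + 1·1 = -7.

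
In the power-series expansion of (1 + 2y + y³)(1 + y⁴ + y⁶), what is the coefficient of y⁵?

(1 + 2y + y³) has coefficients 1,2,0,1 for degrees 0…3.
(1 + y⁴ + y⁶) has coefficients 1,0,0,0,1,0 for degrees 0…5.
[y⁵] = 1·0 + 2·1 + 1·0 = 2.

2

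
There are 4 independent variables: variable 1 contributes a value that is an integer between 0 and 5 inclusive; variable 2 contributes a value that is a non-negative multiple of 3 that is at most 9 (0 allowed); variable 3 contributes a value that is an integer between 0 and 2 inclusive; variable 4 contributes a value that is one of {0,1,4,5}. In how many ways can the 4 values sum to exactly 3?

7

The generating function for the choices is (1 + q + q² + q³ + q⁴ + q⁵)·(1 + q³ + q⁶ + q⁹)·(1 + q + q²)·(1 + q + q⁴ + q⁵); the count is [q³].
(1 + q + q² + q³ + q⁴ + q⁵) has coefficients 1,1,1,1 for degrees 0…3.
(1 + q³ + q⁶ + q⁹) has coefficients 1,0,0,1 for degrees 0…3.
Multiplying by (1 + q + q²) gives running coefficients 1,1,1,1 for degrees 0…3.
Finally multiplying by (1 + q + q⁴ + q⁵), the product of all factors after the first has coefficients 1,2,2,2 for degrees 0…3.
[q³] = 1·2 + 1·2 + 1·2 + 1·1 = 7.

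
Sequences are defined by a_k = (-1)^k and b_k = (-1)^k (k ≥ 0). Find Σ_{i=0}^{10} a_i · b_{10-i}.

Write out a_i and b_{10-i} for i = 0,…,10 and sum the products.
Σ = 1·1 − 1·(-1) + 1·1 − 1·(-1) + 1·1 − 1·(-1) + 1·1 − 1·(-1) + 1·1 − 1·(-1) + 1·1 = 11.

11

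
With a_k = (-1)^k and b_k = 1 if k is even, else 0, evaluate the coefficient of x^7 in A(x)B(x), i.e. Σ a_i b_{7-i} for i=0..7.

-4

The convolution is the x^7 coefficient of A(x)B(x).
Σ = 1·0 − 1·1 + 1·0 − 1·1 + 1·0 − 1·1 + 1·0 − 1·1 = -4.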